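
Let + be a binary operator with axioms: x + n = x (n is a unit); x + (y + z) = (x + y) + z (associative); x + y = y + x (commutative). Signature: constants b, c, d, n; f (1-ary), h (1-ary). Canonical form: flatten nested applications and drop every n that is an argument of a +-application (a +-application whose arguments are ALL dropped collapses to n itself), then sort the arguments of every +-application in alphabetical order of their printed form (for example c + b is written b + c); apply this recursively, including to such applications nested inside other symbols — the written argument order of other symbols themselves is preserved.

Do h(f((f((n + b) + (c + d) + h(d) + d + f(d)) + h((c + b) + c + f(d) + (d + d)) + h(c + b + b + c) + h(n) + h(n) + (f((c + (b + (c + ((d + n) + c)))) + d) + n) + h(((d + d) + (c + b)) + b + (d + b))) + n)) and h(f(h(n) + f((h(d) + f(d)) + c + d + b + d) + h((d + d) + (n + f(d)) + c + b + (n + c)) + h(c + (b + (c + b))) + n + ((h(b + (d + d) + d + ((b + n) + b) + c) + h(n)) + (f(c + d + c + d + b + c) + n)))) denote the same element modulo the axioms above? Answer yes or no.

Left:  h(f((f((n + b) + (c + d) + h(d) + d + f(d)) + h((c + b) + c + f(d) + (d + d)) + h(c + b + b + c) + h(n) + h(n) + (f((c + (b + (c + ((d + n) + c)))) + d) + n) + h(((d + d) + (c + b)) + b + (d + b))) + n))
  Descend into:  (f((n + b) + (c + d) + h(d) + d + f(d)) + h((c + b) + c + f(d) + (d + d)) + h(c + b + b + c) + h(n) + h(n) + (f((c + (b + (c + ((d + n) + c)))) + d) + n) + h(((d + d) + (c + b)) + b + (d + b))) + n
  Merge nested applications:  f((n + b) + (c + d) + h(d) + d + f(d)) + h((c + b) + c + f(d) + (d + d)) + h(c + b + b + c) + h(n) + h(n) + f((c + (b + (c + ((d + n) + c)))) + d) + n + h(((d + d) + (c + b)) + b + (d + b)) + n
  Simplify inside:  f((n + b) + (c + d) + h(d) + d + f(d))  →  f(b + c + d + d + f(d) + h(d))
  Canonicalize subterm:  h((c + b) + c + f(d) + (d + d))  →  h(b + c + c + d + d + f(d))
  Canonicalize subterm:  h(c + b + b + c)  →  h(b + b + c + c)
  Unit:  drop n (×2)
  Order the arguments:  f(b + c + c + c + d + d) + f(b + c + d + d + f(d) + h(d)) + h(b + b + b + c + d + d + d) + h(b + b + c + c) + h(b + c + c + d + d + f(d)) + h(n) + h(n)
  Reassemble:  h(f(f(b + c + c + c + d + d) + f(b + c + d + d + f(d) + h(d)) + h(b + b + b + c + d + d + d) + h(b + b + c + c) + h(b + c + c + d + d + f(d)) + h(n) + h(n)))
Right:  h(f(h(n) + f((h(d) + f(d)) + c + d + b + d) + h((d + d) + (n + f(d)) + c + b + (n + c)) + h(c + (b + (c + b))) + n + ((h(b + (d + d) + d + ((b + n) + b) + c) + h(n)) + (f(c + d + c + d + b + c) + n))))
  Focus inside:  h(n) + f((h(d) + f(d)) + c + d + b + d) + h((d + d) + (n + f(d)) + c + b + (n + c)) + h(c + (b + (c + b))) + n + ((h(b + (d + d) + d + ((b + n) + b) + c) + h(n)) + (f(c + d + c + d + b + c) + n))
  Un-nest:  h(n) + f((h(d) + f(d)) + c + d + b + d) + h((d + d) + (n + f(d)) + c + b + (n + c)) + h(c + (b + (c + b))) + n + h(b + (d + d) + d + ((b + n) + b) + c) + h(n) + f(c + d + c + d + b + c) + n
  Canonicalize subterm:  f((h(d) + f(d)) + c + d + b + d)  →  f(b + c + d + d + f(d) + h(d))
  Simplify inside:  h((d + d) + (n + f(d)) + c + b + (n + c))  →  h(b + c + c + d + d + f(d))
  Simplify inside:  h(c + (b + (c + b)))  →  h(b + b + c + c)
  Units out:  drop n (×2)
  Order the arguments:  f(b + c + c + c + d + d) + f(b + c + d + d + f(d) + h(d)) + h(b + b + b + c + d + d + d) + h(b + b + c + c) + h(b + c + c + d + d + f(d)) + h(n) + h(n)
  Reassemble:  h(f(f(b + c + c + c + d + d) + f(b + c + d + d + f(d) + h(d)) + h(b + b + b + c + d + d + d) + h(b + b + c + c) + h(b + c + c + d + d + f(d)) + h(n) + h(n)))

Answer: yes — both canonical forms are h(f(f(b + c + c + c + d + d) + f(b + c + d + d + f(d) + h(d)) + h(b + b + b + c + d + d + d) + h(b + b + c + c) + h(b + c + c + d + d + f(d)) + h(n) + h(n)))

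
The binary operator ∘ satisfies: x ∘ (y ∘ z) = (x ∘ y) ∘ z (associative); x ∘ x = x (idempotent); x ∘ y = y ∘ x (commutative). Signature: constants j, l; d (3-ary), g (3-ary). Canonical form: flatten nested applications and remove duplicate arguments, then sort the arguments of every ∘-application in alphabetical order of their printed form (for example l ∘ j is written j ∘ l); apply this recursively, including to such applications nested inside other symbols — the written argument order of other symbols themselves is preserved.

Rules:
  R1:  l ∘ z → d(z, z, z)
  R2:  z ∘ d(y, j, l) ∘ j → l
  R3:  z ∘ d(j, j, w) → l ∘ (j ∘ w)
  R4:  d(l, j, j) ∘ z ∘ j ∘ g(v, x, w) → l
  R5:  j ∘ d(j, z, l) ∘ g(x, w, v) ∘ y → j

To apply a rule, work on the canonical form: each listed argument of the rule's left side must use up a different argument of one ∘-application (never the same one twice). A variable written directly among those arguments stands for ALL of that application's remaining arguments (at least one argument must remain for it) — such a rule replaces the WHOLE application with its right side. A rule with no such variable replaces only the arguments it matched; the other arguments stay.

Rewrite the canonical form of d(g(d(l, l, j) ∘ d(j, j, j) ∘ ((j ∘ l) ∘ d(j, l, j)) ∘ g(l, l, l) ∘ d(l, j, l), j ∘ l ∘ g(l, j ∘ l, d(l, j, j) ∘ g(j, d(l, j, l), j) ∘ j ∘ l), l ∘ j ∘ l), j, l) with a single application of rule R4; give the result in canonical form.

Canonical form:  d(g(d(j, j, j) ∘ d(j, l, j) ∘ d(l, j, l) ∘ d(l, l, j) ∘ g(l, l, l) ∘ j ∘ l, g(l, j ∘ l, d(l, j, j) ∘ g(j, d(l, j, l), j) ∘ j ∘ l) ∘ j ∘ l, j ∘ l), j, l)
Apply R4:  consuming d(l, j, j), g(j, d(l, j, l), j), j;  v := j, w := j, x := d(l, j, l), z := l
The variable takes the whole remainder — replace the entire application.
Result:  d(g(d(j, j, j) ∘ d(j, l, j) ∘ d(l, j, l) ∘ d(l, l, j) ∘ g(l, l, l) ∘ j ∘ l, g(l, j ∘ l, l) ∘ j ∘ l, j ∘ l), j, l)

Answer: d(g(d(j, j, j) ∘ d(j, l, j) ∘ d(l, j, l) ∘ d(l, l, j) ∘ g(l, l, l) ∘ j ∘ l, g(l, j ∘ l, l) ∘ j ∘ l, j ∘ l), j, l)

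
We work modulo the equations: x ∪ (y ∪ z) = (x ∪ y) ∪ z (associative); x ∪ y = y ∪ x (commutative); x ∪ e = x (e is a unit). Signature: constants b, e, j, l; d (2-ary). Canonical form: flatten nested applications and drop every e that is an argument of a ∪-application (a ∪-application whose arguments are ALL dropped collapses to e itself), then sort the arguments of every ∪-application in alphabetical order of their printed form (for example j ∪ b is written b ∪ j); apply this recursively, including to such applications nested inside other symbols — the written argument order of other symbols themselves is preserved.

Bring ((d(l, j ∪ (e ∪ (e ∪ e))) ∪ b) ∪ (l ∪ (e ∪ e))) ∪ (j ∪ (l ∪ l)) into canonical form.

Flatten:  d(l, j ∪ (e ∪ (e ∪ e))) ∪ b ∪ l ∪ e ∪ e ∪ j ∪ l ∪ l
Canonicalize subterm:  d(l, j ∪ (e ∪ (e ∪ e)))  →  d(l, j)
Unit:  drop e (×2)
Sort:  b ∪ d(l, j) ∪ j ∪ l ∪ l ∪ l

Answer: b ∪ d(l, j) ∪ j ∪ l ∪ l ∪ l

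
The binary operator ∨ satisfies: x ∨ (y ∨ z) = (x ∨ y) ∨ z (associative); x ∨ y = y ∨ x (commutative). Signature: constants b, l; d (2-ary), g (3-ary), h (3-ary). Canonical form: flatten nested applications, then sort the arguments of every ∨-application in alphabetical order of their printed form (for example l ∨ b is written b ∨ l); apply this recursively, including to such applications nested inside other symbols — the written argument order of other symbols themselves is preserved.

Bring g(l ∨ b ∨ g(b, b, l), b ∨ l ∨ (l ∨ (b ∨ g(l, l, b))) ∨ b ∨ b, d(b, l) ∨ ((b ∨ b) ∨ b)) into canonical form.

Work inside:  b ∨ l ∨ (l ∨ (b ∨ g(l, l, b))) ∨ b ∨ b
Merge nested applications:  b ∨ l ∨ l ∨ b ∨ g(l, l, b) ∨ b ∨ b
Order the arguments:  b ∨ b ∨ b ∨ b ∨ g(l, l, b) ∨ l ∨ l
Reassemble:  g(b ∨ g(b, b, l) ∨ l, b ∨ b ∨ b ∨ b ∨ g(l, l, b) ∨ l ∨ l, b ∨ b ∨ b ∨ d(b, l))

Answer: g(b ∨ g(b, b, l) ∨ l, b ∨ b ∨ b ∨ b ∨ g(l, l, b) ∨ l ∨ l, b ∨ b ∨ b ∨ d(b, l))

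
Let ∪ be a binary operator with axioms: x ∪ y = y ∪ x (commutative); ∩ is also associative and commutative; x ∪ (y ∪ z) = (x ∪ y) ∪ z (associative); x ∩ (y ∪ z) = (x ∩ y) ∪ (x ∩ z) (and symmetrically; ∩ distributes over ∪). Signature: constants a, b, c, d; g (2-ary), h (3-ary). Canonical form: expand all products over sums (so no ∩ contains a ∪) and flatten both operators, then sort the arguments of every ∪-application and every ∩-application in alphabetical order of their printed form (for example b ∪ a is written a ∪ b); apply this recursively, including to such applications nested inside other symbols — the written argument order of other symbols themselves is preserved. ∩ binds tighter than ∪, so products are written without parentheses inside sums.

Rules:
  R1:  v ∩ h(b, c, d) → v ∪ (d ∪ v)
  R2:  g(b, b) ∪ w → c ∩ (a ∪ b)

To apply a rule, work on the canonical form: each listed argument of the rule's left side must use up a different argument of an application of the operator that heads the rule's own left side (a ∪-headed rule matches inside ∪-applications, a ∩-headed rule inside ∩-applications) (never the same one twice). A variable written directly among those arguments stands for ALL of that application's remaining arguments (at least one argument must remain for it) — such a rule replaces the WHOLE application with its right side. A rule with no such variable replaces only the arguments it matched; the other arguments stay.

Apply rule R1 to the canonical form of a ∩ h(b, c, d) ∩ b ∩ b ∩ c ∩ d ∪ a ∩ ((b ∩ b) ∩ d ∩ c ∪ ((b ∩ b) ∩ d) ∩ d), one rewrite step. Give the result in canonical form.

Answer: a ∩ b ∩ b ∩ c ∩ d ∪ a ∩ b ∩ b ∩ c ∩ d ∪ a ∩ b ∩ b ∩ c ∩ d ∪ a ∩ b ∩ b ∩ d ∩ d ∪ d

Derivation:
Canonical form:  a ∩ b ∩ b ∩ c ∩ d ∪ a ∩ b ∩ b ∩ c ∩ d ∩ h(b, c, d) ∪ a ∩ b ∩ b ∩ d ∩ d
Apply R1:  consuming h(b, c, d);  v := a ∩ b ∩ b ∩ c ∩ d
The extension variable absorbs all remaining arguments, so the whole application is rewritten.
Result:  a ∩ b ∩ b ∩ c ∩ d ∪ a ∩ b ∩ b ∩ c ∩ d ∪ a ∩ b ∩ b ∩ c ∩ d ∪ a ∩ b ∩ b ∩ d ∩ d ∪ d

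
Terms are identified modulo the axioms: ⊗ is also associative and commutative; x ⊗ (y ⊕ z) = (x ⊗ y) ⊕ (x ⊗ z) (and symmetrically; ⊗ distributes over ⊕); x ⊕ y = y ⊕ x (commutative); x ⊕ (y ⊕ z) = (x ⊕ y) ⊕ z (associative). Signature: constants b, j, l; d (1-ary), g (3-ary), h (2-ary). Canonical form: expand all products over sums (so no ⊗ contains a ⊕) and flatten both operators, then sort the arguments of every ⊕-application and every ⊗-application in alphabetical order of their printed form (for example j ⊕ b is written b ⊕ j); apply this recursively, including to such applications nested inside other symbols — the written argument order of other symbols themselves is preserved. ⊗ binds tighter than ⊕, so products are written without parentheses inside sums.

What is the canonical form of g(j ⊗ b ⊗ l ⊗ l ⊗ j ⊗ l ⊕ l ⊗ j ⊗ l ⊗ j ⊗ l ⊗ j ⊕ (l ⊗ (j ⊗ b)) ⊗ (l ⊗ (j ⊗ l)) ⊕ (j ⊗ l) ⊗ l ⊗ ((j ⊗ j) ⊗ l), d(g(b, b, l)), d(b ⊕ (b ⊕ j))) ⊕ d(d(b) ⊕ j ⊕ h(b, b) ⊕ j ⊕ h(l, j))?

Un-nest:  g(b ⊗ j ⊗ j ⊗ l ⊗ l ⊗ l ⊕ b ⊗ j ⊗ j ⊗ l ⊗ l ⊗ l ⊕ j ⊗ j ⊗ j ⊗ l ⊗ l ⊗ l ⊕ j ⊗ j ⊗ j ⊗ l ⊗ l ⊗ l, d(g(b, b, l)), d(b ⊕ b ⊕ j)) ⊕ d(d(b) ⊕ h(b, b) ⊕ h(l, j) ⊕ j ⊕ j)
Sort:  d(d(b) ⊕ h(b, b) ⊕ h(l, j) ⊕ j ⊕ j) ⊕ g(b ⊗ j ⊗ j ⊗ l ⊗ l ⊗ l ⊕ b ⊗ j ⊗ j ⊗ l ⊗ l ⊗ l ⊕ j ⊗ j ⊗ j ⊗ l ⊗ l ⊗ l ⊕ j ⊗ j ⊗ j ⊗ l ⊗ l ⊗ l, d(g(b, b, l)), d(b ⊕ b ⊕ j))

Answer: d(d(b) ⊕ h(b, b) ⊕ h(l, j) ⊕ j ⊕ j) ⊕ g(b ⊗ j ⊗ j ⊗ l ⊗ l ⊗ l ⊕ b ⊗ j ⊗ j ⊗ l ⊗ l ⊗ l ⊕ j ⊗ j ⊗ j ⊗ l ⊗ l ⊗ l ⊕ j ⊗ j ⊗ j ⊗ l ⊗ l ⊗ l, d(g(b, b, l)), d(b ⊕ b ⊕ j))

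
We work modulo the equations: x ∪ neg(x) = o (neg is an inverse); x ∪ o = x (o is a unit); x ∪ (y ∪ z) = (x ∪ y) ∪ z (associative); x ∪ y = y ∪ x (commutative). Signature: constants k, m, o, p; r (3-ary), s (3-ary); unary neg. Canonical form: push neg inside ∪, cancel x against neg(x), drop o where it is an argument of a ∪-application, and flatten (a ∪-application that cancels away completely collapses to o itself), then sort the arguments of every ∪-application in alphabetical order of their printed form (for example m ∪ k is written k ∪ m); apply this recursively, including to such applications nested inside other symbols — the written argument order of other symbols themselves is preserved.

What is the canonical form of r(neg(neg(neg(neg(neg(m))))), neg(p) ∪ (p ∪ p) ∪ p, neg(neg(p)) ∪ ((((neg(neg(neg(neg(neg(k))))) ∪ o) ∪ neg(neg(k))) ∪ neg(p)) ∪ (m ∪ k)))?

Descend into:  neg(neg(p)) ∪ ((((neg(neg(neg(neg(neg(k))))) ∪ o) ∪ neg(neg(k))) ∪ neg(p)) ∪ (m ∪ k))
Push neg inside:  distribute neg over ∪ and collapse double neg
Inverses cancel:  p cancels
Collect terms:  k ∪ m
Rebuild:  r(neg(m), p ∪ p, k ∪ m)

Answer: r(neg(m), p ∪ p, k ∪ m)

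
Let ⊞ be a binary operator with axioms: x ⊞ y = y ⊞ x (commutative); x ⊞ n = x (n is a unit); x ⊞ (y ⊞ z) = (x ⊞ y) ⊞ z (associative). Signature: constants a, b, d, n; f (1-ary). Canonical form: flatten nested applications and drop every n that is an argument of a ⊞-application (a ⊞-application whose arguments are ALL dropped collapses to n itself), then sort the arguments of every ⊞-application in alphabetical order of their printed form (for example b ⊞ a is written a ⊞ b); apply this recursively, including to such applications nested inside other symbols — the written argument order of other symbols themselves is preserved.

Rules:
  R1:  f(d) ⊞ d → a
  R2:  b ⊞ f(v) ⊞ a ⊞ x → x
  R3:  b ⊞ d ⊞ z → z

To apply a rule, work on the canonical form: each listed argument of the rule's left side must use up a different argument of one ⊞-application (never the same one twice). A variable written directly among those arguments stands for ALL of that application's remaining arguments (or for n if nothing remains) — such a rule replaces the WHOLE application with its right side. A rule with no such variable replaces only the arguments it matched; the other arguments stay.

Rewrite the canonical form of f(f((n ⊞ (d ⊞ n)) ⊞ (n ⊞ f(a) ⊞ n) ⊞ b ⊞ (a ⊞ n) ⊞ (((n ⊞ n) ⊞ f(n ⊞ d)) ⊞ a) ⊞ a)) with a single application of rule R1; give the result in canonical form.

Answer: f(f(a ⊞ a ⊞ a ⊞ a ⊞ b ⊞ f(a)))

Derivation:
Canonical form:  f(f(a ⊞ a ⊞ a ⊞ b ⊞ d ⊞ f(a) ⊞ f(d)))
Apply R1:  consuming d, f(d)
New term:  f(f(a ⊞ a ⊞ a ⊞ a ⊞ b ⊞ f(a)))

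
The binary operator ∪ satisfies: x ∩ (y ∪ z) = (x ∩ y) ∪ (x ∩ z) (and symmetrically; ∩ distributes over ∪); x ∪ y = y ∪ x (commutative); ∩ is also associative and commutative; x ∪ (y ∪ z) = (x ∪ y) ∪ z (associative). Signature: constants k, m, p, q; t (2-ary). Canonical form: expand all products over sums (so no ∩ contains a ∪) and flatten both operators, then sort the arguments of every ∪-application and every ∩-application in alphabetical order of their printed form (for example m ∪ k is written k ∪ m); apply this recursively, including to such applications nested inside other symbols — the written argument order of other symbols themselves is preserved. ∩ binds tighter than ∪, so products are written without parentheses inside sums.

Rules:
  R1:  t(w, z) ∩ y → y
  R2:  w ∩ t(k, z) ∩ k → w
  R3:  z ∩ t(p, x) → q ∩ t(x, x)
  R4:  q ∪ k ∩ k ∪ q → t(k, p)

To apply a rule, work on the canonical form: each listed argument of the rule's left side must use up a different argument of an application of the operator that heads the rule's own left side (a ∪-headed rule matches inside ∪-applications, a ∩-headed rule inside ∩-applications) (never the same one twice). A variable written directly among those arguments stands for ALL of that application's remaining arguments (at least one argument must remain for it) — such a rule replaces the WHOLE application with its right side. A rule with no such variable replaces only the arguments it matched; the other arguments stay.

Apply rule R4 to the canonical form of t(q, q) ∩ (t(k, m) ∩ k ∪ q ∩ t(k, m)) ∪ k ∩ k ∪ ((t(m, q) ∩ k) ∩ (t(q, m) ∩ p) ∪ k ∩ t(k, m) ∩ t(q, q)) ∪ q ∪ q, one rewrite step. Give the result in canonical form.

Canonical form:  k ∩ k ∪ k ∩ p ∩ t(m, q) ∩ t(q, m) ∪ k ∩ t(k, m) ∩ t(q, q) ∪ k ∩ t(k, m) ∩ t(q, q) ∪ q ∪ q ∪ q ∩ t(k, m) ∩ t(q, q)
Match R4:  consume k ∩ k, q, q
New term:  k ∩ p ∩ t(m, q) ∩ t(q, m) ∪ k ∩ t(k, m) ∩ t(q, q) ∪ k ∩ t(k, m) ∩ t(q, q) ∪ q ∩ t(k, m) ∩ t(q, q) ∪ t(k, p)

Answer: k ∩ p ∩ t(m, q) ∩ t(q, m) ∪ k ∩ t(k, m) ∩ t(q, q) ∪ k ∩ t(k, m) ∩ t(q, q) ∪ q ∩ t(k, m) ∩ t(q, q) ∪ t(k, p)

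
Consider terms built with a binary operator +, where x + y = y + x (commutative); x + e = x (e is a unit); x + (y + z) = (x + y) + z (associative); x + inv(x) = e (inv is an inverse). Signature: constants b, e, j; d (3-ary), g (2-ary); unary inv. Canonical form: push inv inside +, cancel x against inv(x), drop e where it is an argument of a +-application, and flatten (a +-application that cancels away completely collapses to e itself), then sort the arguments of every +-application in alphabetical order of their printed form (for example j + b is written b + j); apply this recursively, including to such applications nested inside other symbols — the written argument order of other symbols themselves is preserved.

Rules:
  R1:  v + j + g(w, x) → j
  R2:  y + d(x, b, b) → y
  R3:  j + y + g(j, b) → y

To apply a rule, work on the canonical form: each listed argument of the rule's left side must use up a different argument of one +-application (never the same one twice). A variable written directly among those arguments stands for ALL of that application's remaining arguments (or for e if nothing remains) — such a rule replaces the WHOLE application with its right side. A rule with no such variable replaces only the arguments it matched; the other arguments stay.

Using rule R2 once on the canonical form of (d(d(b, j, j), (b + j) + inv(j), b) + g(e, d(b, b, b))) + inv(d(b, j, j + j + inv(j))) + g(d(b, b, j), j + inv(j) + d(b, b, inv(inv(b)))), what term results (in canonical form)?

Answer: g(d(b, b, j), d(b, b, b)) + g(e, d(b, b, b)) + inv(d(b, j, j))

Derivation:
Canonical form:  d(d(b, j, j), b, b) + g(d(b, b, j), d(b, b, b)) + g(e, d(b, b, b)) + inv(d(b, j, j))
Apply R2:  consuming d(d(b, j, j), b, b);  x := d(b, j, j), y := g(d(b, b, j), d(b, b, b)) + g(e, d(b, b, b)) + inv(d(b, j, j))
The extension variable absorbs all remaining arguments, so the whole application is rewritten.
Result:  g(d(b, b, j), d(b, b, b)) + g(e, d(b, b, b)) + inv(d(b, j, j))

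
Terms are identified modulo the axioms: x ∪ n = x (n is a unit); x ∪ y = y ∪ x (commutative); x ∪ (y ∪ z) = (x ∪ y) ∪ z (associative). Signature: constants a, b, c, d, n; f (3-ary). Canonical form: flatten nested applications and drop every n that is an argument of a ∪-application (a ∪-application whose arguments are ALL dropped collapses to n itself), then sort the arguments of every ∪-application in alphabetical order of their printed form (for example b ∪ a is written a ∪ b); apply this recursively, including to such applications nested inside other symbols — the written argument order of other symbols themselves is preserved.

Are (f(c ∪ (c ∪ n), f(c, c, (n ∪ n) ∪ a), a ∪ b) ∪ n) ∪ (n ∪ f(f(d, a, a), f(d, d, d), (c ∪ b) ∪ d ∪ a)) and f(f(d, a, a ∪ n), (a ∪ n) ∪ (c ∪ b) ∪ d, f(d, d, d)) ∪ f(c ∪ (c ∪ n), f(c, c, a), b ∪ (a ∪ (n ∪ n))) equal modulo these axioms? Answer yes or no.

Answer: no — f(c ∪ c, f(c, c, a), a ∪ b) ∪ f(f(d, a, a), f(d, d, d), a ∪ b ∪ c ∪ d) vs f(c ∪ c, f(c, c, a), a ∪ b) ∪ f(f(d, a, a), a ∪ b ∪ c ∪ d, f(d, d, d))

Derivation:
Left:  (f(c ∪ (c ∪ n), f(c, c, (n ∪ n) ∪ a), a ∪ b) ∪ n) ∪ (n ∪ f(f(d, a, a), f(d, d, d), (c ∪ b) ∪ d ∪ a))
  Merge nested applications:  f(c ∪ (c ∪ n), f(c, c, (n ∪ n) ∪ a), a ∪ b) ∪ n ∪ n ∪ f(f(d, a, a), f(d, d, d), (c ∪ b) ∪ d ∪ a)
  Canonicalize subterm:  f(c ∪ (c ∪ n), f(c, c, (n ∪ n) ∪ a), a ∪ b)  →  f(c ∪ c, f(c, c, a), a ∪ b)
  Inside:  f(f(d, a, a), f(d, d, d), (c ∪ b) ∪ d ∪ a)  →  f(f(d, a, a), f(d, d, d), a ∪ b ∪ c ∪ d)
  Drop the unit:  drop n (×2)
  Sort:  f(c ∪ c, f(c, c, a), a ∪ b) ∪ f(f(d, a, a), f(d, d, d), a ∪ b ∪ c ∪ d)
Right:  f(f(d, a, a ∪ n), (a ∪ n) ∪ (c ∪ b) ∪ d, f(d, d, d)) ∪ f(c ∪ (c ∪ n), f(c, c, a), b ∪ (a ∪ (n ∪ n)))
  Inside:  f(f(d, a, a ∪ n), (a ∪ n) ∪ (c ∪ b) ∪ d, f(d, d, d))  →  f(f(d, a, a), a ∪ b ∪ c ∪ d, f(d, d, d))
  Simplify inside:  f(c ∪ (c ∪ n), f(c, c, a), b ∪ (a ∪ (n ∪ n)))  →  f(c ∪ c, f(c, c, a), a ∪ b)
  Order the arguments:  f(c ∪ c, f(c, c, a), a ∪ b) ∪ f(f(d, a, a), a ∪ b ∪ c ∪ d, f(d, d, d))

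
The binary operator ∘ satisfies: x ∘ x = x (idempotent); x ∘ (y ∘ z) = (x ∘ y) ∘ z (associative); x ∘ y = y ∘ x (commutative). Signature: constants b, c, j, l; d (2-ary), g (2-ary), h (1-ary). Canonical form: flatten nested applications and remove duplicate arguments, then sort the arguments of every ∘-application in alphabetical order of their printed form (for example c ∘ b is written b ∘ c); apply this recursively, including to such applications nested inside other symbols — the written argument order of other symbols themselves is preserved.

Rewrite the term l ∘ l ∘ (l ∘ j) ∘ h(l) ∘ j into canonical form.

Un-nest:  l ∘ l ∘ l ∘ j ∘ h(l) ∘ j
Idempotence:  drop duplicate l, l, j
Order the arguments:  h(l) ∘ j ∘ l

Answer: h(l) ∘ j ∘ l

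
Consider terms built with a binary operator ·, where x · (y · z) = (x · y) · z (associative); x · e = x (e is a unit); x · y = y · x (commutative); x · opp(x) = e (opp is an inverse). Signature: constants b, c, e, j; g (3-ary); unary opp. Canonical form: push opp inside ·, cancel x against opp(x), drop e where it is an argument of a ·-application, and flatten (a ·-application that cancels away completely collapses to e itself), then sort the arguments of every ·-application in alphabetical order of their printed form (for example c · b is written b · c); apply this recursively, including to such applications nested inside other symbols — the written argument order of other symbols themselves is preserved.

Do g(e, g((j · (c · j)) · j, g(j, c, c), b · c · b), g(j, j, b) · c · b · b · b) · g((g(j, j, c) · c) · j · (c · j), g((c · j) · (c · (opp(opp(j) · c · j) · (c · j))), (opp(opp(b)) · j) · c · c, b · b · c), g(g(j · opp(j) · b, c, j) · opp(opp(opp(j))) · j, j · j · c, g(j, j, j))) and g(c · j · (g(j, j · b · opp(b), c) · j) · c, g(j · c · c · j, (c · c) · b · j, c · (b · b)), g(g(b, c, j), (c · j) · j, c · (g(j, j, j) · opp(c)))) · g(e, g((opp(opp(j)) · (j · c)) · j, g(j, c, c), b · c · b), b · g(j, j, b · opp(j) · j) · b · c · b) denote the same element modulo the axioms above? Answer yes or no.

Left:  g(e, g((j · (c · j)) · j, g(j, c, c), b · c · b), g(j, j, b) · c · b · b · b) · g((g(j, j, c) · c) · j · (c · j), g((c · j) · (c · (opp(opp(j) · c · j) · (c · j))), (opp(opp(b)) · j) · c · c, b · b · c), g(g(j · opp(j) · b, c, j) · opp(opp(opp(j))) · j, j · j · c, g(j, j, j)))
  Push opp inside:  distribute opp over · and collapse double opp
  Combine occurrences:  g(e, g(c · j · j · j, g(j, c, c), b · b · c), b · b · b · c · g(j, j, b)) · g(c · c · g(j, j, c) · j · j, g(c · c · j · j, b · c · c · j, b · b · c), g(g(b, c, j), c · j · j, g(j, j, j)))
  Order the arguments:  g(c · c · g(j, j, c) · j · j, g(c · c · j · j, b · c · c · j, b · b · c), g(g(b, c, j), c · j · j, g(j, j, j))) · g(e, g(c · j · j · j, g(j, c, c), b · b · c), b · b · b · c · g(j, j, b))
Right:  g(c · j · (g(j, j · b · opp(b), c) · j) · c, g(j · c · c · j, (c · c) · b · j, c · (b · b)), g(g(b, c, j), (c · j) · j, c · (g(j, j, j) · opp(c)))) · g(e, g((opp(opp(j)) · (j · c)) · j, g(j, c, c), b · c · b), b · g(j, j, b · opp(j) · j) · b · c · b)
  Push opp inside:  distribute opp over · and collapse double opp
  Combine occurrences:  g(c · c · g(j, j, c) · j · j, g(c · c · j · j, b · c · c · j, b · b · c), g(g(b, c, j), c · j · j, g(j, j, j))) · g(e, g(c · j · j · j, g(j, c, c), b · b · c), b · b · b · c · g(j, j, b))

Answer: yes — both canonical forms are g(c · c · g(j, j, c) · j · j, g(c · c · j · j, b · c · c · j, b · b · c), g(g(b, c, j), c · j · j, g(j, j, j))) · g(e, g(c · j · j · j, g(j, c, c), b · b · c), b · b · b · c · g(j, j, b))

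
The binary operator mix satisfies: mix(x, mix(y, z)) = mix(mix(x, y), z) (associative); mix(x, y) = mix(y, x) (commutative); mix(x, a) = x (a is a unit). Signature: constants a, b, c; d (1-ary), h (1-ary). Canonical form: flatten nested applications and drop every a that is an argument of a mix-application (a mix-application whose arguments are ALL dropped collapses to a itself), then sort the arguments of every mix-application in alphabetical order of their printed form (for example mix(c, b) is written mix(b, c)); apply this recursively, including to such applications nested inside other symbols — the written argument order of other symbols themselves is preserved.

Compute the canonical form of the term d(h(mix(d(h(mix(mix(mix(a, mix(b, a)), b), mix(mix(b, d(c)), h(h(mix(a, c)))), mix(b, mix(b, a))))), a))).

Answer: d(h(d(h(mix(b, b, b, b, b, d(c), h(h(c)))))))

Derivation:
Descend into:  mix(d(h(mix(mix(mix(a, mix(b, a)), b), mix(mix(b, d(c)), h(h(mix(a, c)))), mix(b, mix(b, a))))), a)
Canonicalize subterm:  d(h(mix(mix(mix(a, mix(b, a)), b), mix(mix(b, d(c)), h(h(mix(a, c)))), mix(b, mix(b, a)))))  →  d(h(mix(b, b, b, b, b, d(c), h(h(c)))))
Units out:  drop a
Sort arguments:  d(h(mix(b, b, b, b, b, d(c), h(h(c)))))
Rebuild:  d(h(d(h(mix(b, b, b, b, b, d(c), h(h(c)))))))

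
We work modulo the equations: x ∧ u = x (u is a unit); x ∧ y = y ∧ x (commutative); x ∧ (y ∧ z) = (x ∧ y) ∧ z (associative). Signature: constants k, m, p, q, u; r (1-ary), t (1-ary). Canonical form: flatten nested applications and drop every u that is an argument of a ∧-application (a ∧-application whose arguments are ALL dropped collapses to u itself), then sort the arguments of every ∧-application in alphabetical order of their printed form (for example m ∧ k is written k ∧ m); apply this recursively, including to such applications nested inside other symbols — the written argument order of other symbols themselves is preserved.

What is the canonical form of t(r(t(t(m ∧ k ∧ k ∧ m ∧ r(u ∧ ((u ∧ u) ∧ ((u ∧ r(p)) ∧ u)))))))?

Answer: t(r(t(t(k ∧ k ∧ m ∧ m ∧ r(r(p))))))

Derivation:
Focus inside:  m ∧ k ∧ k ∧ m ∧ r(u ∧ ((u ∧ u) ∧ ((u ∧ r(p)) ∧ u)))
Canonicalize subterm:  r(u ∧ ((u ∧ u) ∧ ((u ∧ r(p)) ∧ u)))  →  r(r(p))
Sort:  k ∧ k ∧ m ∧ m ∧ r(r(p))
Reassemble:  t(r(t(t(k ∧ k ∧ m ∧ m ∧ r(r(p))))))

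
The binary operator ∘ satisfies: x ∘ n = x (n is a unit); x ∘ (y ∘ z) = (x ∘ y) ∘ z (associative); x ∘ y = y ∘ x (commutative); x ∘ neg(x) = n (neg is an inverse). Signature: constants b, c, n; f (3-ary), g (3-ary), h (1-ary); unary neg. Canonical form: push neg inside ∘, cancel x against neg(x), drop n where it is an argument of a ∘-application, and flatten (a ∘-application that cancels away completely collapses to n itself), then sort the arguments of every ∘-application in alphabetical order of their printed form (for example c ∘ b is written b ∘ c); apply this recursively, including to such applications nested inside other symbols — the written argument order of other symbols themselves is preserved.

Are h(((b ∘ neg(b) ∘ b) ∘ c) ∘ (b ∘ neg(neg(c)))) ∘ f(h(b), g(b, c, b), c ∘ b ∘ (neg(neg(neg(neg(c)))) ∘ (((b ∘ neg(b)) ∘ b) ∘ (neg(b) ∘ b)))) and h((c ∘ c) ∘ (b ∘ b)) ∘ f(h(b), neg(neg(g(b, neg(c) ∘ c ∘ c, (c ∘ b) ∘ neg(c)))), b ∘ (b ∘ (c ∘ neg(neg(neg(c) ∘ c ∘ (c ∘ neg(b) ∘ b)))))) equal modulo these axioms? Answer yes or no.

Left:  h(((b ∘ neg(b) ∘ b) ∘ c) ∘ (b ∘ neg(neg(c)))) ∘ f(h(b), g(b, c, b), c ∘ b ∘ (neg(neg(neg(neg(c)))) ∘ (((b ∘ neg(b)) ∘ b) ∘ (neg(b) ∘ b))))
  Push neg inside:  distribute neg over ∘ and collapse double neg
  Collect:  h(b ∘ b ∘ c ∘ c) ∘ f(h(b), g(b, c, b), b ∘ b ∘ c ∘ c)
  Order the arguments:  f(h(b), g(b, c, b), b ∘ b ∘ c ∘ c) ∘ h(b ∘ b ∘ c ∘ c)
Right:  h((c ∘ c) ∘ (b ∘ b)) ∘ f(h(b), neg(neg(g(b, neg(c) ∘ c ∘ c, (c ∘ b) ∘ neg(c)))), b ∘ (b ∘ (c ∘ neg(neg(neg(c) ∘ c ∘ (c ∘ neg(b) ∘ b))))))
  Push neg inside:  distribute neg over ∘ and collapse double neg
  Collect terms:  h(b ∘ b ∘ c ∘ c) ∘ f(h(b), g(b, c, b), b ∘ b ∘ c ∘ c)
  Order the arguments:  f(h(b), g(b, c, b), b ∘ b ∘ c ∘ c) ∘ h(b ∘ b ∘ c ∘ c)

Answer: yes — both canonical forms are f(h(b), g(b, c, b), b ∘ b ∘ c ∘ c) ∘ h(b ∘ b ∘ c ∘ c)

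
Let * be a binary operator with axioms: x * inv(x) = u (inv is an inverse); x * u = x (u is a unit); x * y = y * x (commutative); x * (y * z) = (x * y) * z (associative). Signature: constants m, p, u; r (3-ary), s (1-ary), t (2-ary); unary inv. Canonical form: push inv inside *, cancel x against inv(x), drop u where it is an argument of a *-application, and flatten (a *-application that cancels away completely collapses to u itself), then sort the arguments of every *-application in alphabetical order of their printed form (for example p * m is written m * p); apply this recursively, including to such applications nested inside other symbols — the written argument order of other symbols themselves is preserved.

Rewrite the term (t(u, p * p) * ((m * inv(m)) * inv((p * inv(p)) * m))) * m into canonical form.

Push inv inside:  distribute inv over * and collapse double inv
Cancel:  m cancels; p cancels
Collect:  t(u, p * p)

Answer: t(u, p * p)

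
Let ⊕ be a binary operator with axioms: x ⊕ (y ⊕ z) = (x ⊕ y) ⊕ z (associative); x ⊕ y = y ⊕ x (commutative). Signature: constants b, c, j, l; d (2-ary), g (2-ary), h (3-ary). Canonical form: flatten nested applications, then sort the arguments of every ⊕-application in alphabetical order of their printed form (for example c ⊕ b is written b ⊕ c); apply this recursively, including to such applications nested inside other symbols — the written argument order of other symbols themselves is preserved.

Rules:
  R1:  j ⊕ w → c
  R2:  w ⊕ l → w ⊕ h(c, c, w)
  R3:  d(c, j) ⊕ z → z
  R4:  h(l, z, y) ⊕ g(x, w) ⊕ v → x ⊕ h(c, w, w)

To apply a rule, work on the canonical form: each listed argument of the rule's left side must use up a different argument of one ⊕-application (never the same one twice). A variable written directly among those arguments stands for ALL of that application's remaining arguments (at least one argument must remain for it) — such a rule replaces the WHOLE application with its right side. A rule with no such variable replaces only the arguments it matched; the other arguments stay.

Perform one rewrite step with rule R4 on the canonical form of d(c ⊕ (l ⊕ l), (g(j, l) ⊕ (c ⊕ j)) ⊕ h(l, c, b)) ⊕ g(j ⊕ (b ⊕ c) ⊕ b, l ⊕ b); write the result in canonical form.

Answer: d(c ⊕ l ⊕ l, h(c, l, l) ⊕ j) ⊕ g(b ⊕ b ⊕ c ⊕ j, b ⊕ l)

Derivation:
Canonical form:  d(c ⊕ l ⊕ l, c ⊕ g(j, l) ⊕ h(l, c, b) ⊕ j) ⊕ g(b ⊕ b ⊕ c ⊕ j, b ⊕ l)
R4 matches:  uses g(j, l), h(l, c, b);  v := c ⊕ j, w := l, x := j, y := b, z := c
Every leftover argument binds to the variable; the entire application is replaced.
New term:  d(c ⊕ l ⊕ l, h(c, l, l) ⊕ j) ⊕ g(b ⊕ b ⊕ c ⊕ j, b ⊕ l)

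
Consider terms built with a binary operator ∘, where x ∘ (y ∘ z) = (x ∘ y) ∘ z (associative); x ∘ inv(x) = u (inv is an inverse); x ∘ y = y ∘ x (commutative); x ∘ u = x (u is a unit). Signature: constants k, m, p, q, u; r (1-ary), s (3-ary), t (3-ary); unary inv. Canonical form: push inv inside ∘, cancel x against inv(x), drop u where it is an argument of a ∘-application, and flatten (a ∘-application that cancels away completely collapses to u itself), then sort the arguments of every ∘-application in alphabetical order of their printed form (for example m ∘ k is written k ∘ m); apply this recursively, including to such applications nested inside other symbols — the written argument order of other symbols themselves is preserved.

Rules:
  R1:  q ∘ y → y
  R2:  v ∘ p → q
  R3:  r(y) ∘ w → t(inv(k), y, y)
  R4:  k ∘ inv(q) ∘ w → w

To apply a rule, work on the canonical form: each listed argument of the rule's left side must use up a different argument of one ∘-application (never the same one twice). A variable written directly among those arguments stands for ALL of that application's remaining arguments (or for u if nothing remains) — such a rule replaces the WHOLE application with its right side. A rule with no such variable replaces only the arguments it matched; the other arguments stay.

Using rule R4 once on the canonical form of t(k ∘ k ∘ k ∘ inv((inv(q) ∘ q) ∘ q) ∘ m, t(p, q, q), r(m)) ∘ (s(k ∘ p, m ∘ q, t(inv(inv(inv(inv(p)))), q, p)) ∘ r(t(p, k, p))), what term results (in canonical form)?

Answer: r(t(p, k, p)) ∘ s(k ∘ p, m ∘ q, t(p, q, p)) ∘ t(k ∘ k ∘ m, t(p, q, q), r(m))

Derivation:
Canonical form:  r(t(p, k, p)) ∘ s(k ∘ p, m ∘ q, t(p, q, p)) ∘ t(inv(q) ∘ k ∘ k ∘ k ∘ m, t(p, q, q), r(m))
Match R4:  consume inv(q), k;  w := k ∘ k ∘ m
The variable takes the whole remainder — replace the entire application.
Result:  r(t(p, k, p)) ∘ s(k ∘ p, m ∘ q, t(p, q, p)) ∘ t(k ∘ k ∘ m, t(p, q, q), r(m))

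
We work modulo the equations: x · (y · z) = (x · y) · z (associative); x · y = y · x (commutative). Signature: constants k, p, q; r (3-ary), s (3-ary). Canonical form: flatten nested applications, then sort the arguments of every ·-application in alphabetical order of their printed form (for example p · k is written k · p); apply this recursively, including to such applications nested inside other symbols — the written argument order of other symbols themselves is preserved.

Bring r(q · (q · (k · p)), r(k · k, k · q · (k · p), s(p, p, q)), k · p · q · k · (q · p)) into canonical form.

Focus inside:  k · p · q · k · (q · p)
Flatten:  k · p · q · k · q · p
Order the arguments:  k · k · p · p · q · q
Put back:  r(k · p · q · q, r(k · k, k · k · p · q, s(p, p, q)), k · k · p · p · q · q)

Answer: r(k · p · q · q, r(k · k, k · k · p · q, s(p, p, q)), k · k · p · p · q · q)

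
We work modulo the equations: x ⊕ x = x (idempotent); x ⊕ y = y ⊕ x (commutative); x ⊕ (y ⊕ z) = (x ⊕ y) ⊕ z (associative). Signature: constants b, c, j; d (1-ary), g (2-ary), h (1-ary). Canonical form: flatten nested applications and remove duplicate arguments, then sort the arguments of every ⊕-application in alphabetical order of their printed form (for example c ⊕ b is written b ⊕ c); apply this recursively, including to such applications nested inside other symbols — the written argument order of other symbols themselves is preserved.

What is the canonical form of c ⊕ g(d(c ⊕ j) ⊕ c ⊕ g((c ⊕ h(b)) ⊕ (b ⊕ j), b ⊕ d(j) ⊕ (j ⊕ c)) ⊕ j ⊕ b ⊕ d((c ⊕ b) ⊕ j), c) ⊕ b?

Inside:  g(d(c ⊕ j) ⊕ c ⊕ g((c ⊕ h(b)) ⊕ (b ⊕ j), b ⊕ d(j) ⊕ (j ⊕ c)) ⊕ j ⊕ b ⊕ d((c ⊕ b) ⊕ j), c)  →  g(b ⊕ c ⊕ d(b ⊕ c ⊕ j) ⊕ d(c ⊕ j) ⊕ g(b ⊕ c ⊕ h(b) ⊕ j, b ⊕ c ⊕ d(j) ⊕ j) ⊕ j, c)
Sort arguments:  b ⊕ c ⊕ g(b ⊕ c ⊕ d(b ⊕ c ⊕ j) ⊕ d(c ⊕ j) ⊕ g(b ⊕ c ⊕ h(b) ⊕ j, b ⊕ c ⊕ d(j) ⊕ j) ⊕ j, c)

Answer: b ⊕ c ⊕ g(b ⊕ c ⊕ d(b ⊕ c ⊕ j) ⊕ d(c ⊕ j) ⊕ g(b ⊕ c ⊕ h(b) ⊕ j, b ⊕ c ⊕ d(j) ⊕ j) ⊕ j, c)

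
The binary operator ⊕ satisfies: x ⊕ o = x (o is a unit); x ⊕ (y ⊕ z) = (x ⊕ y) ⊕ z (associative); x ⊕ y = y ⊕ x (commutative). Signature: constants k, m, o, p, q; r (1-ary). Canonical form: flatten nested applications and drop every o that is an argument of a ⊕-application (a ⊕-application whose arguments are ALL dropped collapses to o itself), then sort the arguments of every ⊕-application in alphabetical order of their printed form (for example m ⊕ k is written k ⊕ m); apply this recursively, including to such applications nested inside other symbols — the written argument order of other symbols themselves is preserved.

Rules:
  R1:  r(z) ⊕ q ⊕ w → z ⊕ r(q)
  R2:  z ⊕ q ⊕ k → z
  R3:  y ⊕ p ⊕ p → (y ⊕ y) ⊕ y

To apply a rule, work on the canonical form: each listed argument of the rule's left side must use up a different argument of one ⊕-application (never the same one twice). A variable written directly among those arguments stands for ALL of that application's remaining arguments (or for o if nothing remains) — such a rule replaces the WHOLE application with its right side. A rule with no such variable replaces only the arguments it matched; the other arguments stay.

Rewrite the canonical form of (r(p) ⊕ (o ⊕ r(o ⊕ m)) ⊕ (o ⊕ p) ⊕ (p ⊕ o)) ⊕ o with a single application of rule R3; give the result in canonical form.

Answer: r(m) ⊕ r(m) ⊕ r(m) ⊕ r(p) ⊕ r(p) ⊕ r(p)

Derivation:
Canonical form:  p ⊕ p ⊕ r(m) ⊕ r(p)
R3 matches:  uses p, p;  y := r(m) ⊕ r(p)
The variable takes the whole remainder — replace the entire application.
Giving:  r(m) ⊕ r(m) ⊕ r(m) ⊕ r(p) ⊕ r(p) ⊕ r(p)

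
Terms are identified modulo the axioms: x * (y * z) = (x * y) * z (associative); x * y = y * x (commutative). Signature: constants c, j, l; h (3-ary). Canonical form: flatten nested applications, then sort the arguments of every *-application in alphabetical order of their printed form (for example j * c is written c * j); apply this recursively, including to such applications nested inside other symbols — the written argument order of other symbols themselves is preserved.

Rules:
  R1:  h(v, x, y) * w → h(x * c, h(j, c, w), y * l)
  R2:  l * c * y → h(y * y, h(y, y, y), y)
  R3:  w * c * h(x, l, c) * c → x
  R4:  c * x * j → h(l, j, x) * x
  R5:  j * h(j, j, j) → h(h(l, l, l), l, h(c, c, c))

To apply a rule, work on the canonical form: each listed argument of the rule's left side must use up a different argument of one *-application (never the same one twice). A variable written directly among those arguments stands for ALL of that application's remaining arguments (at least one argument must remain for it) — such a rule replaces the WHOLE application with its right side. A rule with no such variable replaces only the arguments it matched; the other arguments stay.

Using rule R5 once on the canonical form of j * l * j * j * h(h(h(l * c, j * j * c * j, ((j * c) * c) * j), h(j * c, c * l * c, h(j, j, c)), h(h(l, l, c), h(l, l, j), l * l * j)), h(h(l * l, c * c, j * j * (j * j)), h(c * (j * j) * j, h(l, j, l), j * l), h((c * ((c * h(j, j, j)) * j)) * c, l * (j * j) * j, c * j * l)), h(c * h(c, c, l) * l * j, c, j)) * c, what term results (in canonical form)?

Answer: c * h(h(h(c * l, c * j * j * j, c * c * j * j), h(c * j, c * c * l, h(j, j, c)), h(h(l, l, c), h(l, l, j), j * l * l)), h(h(l * l, c * c, j * j * j * j), h(c * j * j * j, h(l, j, l), j * l), h(c * c * c * h(h(l, l, l), l, h(c, c, c)), j * j * j * l, c * j * l)), h(c * h(c, c, l) * j * l, c, j)) * j * j * j * l

Derivation:
Canonical form:  c * h(h(h(c * l, c * j * j * j, c * c * j * j), h(c * j, c * c * l, h(j, j, c)), h(h(l, l, c), h(l, l, j), j * l * l)), h(h(l * l, c * c, j * j * j * j), h(c * j * j * j, h(l, j, l), j * l), h(c * c * c * h(j, j, j) * j, j * j * j * l, c * j * l)), h(c * h(c, c, l) * j * l, c, j)) * j * j * j * l
Apply R5:  consuming h(j, j, j), j
New term:  c * h(h(h(c * l, c * j * j * j, c * c * j * j), h(c * j, c * c * l, h(j, j, c)), h(h(l, l, c), h(l, l, j), j * l * l)), h(h(l * l, c * c, j * j * j * j), h(c * j * j * j, h(l, j, l), j * l), h(c * c * c * h(h(l, l, l), l, h(c, c, c)), j * j * j * l, c * j * l)), h(c * h(c, c, l) * j * l, c, j)) * j * j * j * l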